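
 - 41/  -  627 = 41/627 = 0.07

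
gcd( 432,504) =72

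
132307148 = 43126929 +89180219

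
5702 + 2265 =7967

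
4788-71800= -67012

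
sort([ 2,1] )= [ 1, 2 ]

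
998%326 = 20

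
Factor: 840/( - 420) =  - 2^1 = - 2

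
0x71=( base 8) 161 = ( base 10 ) 113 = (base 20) 5d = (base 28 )41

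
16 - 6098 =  - 6082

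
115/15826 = 115/15826 =0.01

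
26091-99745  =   - 73654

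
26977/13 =26977/13 = 2075.15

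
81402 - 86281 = - 4879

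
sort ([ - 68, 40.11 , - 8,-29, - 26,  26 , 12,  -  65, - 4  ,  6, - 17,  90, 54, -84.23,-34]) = [ - 84.23,  -  68, - 65, - 34, - 29, - 26, - 17, - 8, - 4, 6, 12, 26, 40.11, 54, 90 ]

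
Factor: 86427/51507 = 3^2*11^1*59^(- 1) = 99/59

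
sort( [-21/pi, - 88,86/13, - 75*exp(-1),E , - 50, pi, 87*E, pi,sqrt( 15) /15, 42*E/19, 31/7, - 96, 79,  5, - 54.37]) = [ - 96, - 88, - 54.37, - 50 , - 75*exp( - 1)  , - 21/pi, sqrt(15) /15, E, pi, pi,31/7,5 , 42* E/19, 86/13, 79,  87*E]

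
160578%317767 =160578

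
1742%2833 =1742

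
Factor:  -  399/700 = -57/100=-2^( - 2) * 3^1*5^ ( - 2 ) * 19^1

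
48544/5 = 9708+4/5 = 9708.80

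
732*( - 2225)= - 1628700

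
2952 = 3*984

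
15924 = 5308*3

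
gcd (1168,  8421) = 1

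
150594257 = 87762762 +62831495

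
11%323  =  11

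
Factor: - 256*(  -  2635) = 674560=2^8 * 5^1* 17^1*31^1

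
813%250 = 63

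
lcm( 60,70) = 420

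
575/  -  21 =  - 575/21 = - 27.38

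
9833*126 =1238958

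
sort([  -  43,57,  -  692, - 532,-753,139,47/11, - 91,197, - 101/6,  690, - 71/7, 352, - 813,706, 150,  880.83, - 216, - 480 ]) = [ - 813, - 753 , - 692 , - 532, - 480, - 216, - 91, - 43, - 101/6, - 71/7,47/11, 57 , 139,150,197,352,  690 , 706 , 880.83 ]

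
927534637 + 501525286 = 1429059923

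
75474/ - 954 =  - 4193/53 = - 79.11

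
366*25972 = 9505752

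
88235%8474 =3495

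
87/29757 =29/9919 = 0.00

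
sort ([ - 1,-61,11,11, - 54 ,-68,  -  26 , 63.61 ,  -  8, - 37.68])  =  [ - 68, - 61, - 54, - 37.68, - 26,-8, - 1,11, 11,63.61]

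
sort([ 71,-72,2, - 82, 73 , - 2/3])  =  [ - 82, - 72,  -  2/3,2,71,73]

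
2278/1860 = 1 + 209/930 = 1.22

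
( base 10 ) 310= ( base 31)a0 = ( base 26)bo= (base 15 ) 15A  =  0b100110110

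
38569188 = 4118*9366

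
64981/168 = 386 + 19/24 =386.79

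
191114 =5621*34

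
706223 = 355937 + 350286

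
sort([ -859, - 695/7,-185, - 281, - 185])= [ - 859, - 281, - 185, - 185, - 695/7 ] 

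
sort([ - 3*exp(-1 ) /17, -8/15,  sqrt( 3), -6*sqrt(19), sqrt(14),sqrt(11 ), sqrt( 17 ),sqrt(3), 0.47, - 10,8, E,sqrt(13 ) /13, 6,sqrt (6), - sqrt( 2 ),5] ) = [ - 6 * sqrt( 19),- 10,  -  sqrt( 2), - 8/15, - 3*exp( - 1 ) /17,  sqrt(13)/13,  0.47,  sqrt ( 3 )  ,  sqrt ( 3), sqrt( 6),E, sqrt(11 ),sqrt (14 ),sqrt(17 ),  5,  6, 8 ]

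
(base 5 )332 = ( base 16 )5C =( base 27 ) 3b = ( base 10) 92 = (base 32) 2s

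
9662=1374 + 8288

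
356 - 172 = 184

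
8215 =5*1643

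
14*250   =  3500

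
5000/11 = 5000/11=454.55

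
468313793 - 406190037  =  62123756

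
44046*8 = 352368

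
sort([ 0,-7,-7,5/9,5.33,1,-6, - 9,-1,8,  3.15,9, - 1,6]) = [-9 , -7, - 7,  -  6,- 1,-1,0,5/9,1,3.15,5.33,6,8,9] 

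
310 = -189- - 499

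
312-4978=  - 4666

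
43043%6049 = 700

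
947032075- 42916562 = 904115513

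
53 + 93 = 146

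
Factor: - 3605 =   -  5^1*7^1*103^1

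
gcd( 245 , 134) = 1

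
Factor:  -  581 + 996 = 5^1*83^1 = 415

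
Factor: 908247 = 3^1*23^1*13163^1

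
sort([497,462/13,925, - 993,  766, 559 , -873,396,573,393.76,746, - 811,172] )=[ - 993, - 873, - 811,462/13,172, 393.76,  396 , 497,559, 573,746,766,925 ]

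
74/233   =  74/233  =  0.32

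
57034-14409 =42625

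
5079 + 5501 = 10580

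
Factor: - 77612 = -2^2*19403^1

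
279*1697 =473463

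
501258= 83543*6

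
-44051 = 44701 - 88752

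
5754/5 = 1150 + 4/5 = 1150.80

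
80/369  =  80/369   =  0.22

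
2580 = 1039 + 1541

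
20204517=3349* 6033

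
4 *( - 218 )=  - 872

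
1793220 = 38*47190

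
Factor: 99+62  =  7^1 * 23^1 =161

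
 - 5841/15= - 1947/5=- 389.40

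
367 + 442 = 809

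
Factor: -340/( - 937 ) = 2^2*5^1*17^1*937^( - 1 ) 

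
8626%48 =34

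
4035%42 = 3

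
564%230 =104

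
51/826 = 51/826 = 0.06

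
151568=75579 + 75989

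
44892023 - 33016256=11875767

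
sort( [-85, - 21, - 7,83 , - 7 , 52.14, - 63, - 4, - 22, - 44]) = [ - 85, - 63,-44,  -  22, - 21, - 7,- 7, - 4,52.14,83 ]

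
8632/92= 93 + 19/23 = 93.83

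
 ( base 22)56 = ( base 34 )3E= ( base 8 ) 164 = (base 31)3n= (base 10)116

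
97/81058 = 97/81058 =0.00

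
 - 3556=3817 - 7373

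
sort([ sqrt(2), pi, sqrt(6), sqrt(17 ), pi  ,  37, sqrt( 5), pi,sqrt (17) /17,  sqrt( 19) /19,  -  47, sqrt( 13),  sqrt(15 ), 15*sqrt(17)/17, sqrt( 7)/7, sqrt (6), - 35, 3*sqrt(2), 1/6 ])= [-47,  -  35,1/6  ,  sqrt(19 )/19, sqrt(17 ) /17, sqrt (7) /7,  sqrt(2), sqrt(5), sqrt( 6 ), sqrt( 6 ), pi, pi,pi,sqrt( 13 ), 15*sqrt(17)/17, sqrt(15 ),  sqrt(17 ), 3*sqrt(2), 37 ] 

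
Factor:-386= - 2^1*193^1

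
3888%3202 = 686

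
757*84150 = 63701550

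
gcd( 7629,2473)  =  1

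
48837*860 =41999820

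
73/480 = 73/480 = 0.15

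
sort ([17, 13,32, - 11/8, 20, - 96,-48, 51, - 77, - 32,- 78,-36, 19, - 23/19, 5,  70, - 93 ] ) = [ - 96, - 93,-78, - 77, - 48, - 36, - 32, - 11/8, - 23/19,5, 13, 17,19, 20 , 32, 51,  70]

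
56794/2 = 28397 = 28397.00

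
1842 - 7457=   -  5615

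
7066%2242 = 340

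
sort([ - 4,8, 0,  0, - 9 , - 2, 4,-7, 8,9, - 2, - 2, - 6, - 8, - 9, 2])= [ - 9, - 9, -8 , - 7, -6, - 4, - 2,  -  2, - 2, 0,0, 2, 4, 8, 8,9]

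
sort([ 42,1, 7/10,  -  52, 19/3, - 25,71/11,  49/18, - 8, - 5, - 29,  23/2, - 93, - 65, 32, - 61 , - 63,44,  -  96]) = [ - 96 , -93,-65, - 63, - 61,  -  52, - 29, - 25, -8, - 5,  7/10, 1, 49/18,  19/3 , 71/11,  23/2,32, 42, 44 ] 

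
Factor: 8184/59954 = 132/967 = 2^2*3^1*  11^1*967^(  -  1)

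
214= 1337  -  1123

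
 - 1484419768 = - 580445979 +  - 903973789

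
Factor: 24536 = 2^3* 3067^1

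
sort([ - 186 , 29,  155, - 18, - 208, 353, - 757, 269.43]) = [ - 757, - 208,-186, - 18,29,155,269.43,353 ]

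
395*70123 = 27698585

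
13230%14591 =13230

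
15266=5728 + 9538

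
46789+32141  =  78930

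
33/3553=3/323  =  0.01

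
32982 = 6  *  5497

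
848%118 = 22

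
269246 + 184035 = 453281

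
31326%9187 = 3765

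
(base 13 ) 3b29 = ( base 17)1c62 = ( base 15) 27aa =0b10000100100101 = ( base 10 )8485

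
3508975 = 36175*97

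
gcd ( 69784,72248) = 88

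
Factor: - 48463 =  - 48463^1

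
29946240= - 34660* ( - 864) 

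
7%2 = 1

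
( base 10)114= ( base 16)72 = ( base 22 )54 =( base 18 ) 66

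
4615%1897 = 821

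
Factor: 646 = 2^1*17^1*19^1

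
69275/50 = 1385 + 1/2 = 1385.50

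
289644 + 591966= 881610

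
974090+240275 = 1214365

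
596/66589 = 596/66589= 0.01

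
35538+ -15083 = 20455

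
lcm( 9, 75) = 225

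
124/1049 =124/1049 = 0.12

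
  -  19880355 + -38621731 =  - 58502086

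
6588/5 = 6588/5= 1317.60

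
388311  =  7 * 55473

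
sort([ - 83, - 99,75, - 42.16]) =[-99,  -  83,  -  42.16 , 75]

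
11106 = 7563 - - 3543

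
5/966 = 5/966   =  0.01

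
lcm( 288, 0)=0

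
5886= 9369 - 3483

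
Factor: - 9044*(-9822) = 88830168 = 2^3*3^1*7^1 * 17^1 * 19^1*1637^1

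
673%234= 205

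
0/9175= 0 = 0.00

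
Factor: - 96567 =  - 3^1* 32189^1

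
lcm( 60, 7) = 420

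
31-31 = 0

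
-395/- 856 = 395/856 =0.46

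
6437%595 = 487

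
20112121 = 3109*6469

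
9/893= 9/893 = 0.01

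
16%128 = 16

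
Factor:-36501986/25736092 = -2^( - 1)*47^1*211^ ( - 1 )* 30493^( - 1) * 388319^1= -18250993/12868046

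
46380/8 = 5797 + 1/2= 5797.50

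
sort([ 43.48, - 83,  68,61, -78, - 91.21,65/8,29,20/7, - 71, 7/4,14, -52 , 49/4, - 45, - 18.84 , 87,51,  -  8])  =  [ - 91.21, - 83, - 78,-71, - 52, - 45, - 18.84, - 8, 7/4 , 20/7,65/8,49/4,14 , 29,43.48,51 , 61,68,87 ]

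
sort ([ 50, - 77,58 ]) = [  -  77, 50,58 ] 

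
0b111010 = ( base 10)58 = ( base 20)2I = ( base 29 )20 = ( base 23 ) 2C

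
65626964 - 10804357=54822607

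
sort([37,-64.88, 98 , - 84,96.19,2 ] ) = [ -84,-64.88,2, 37,96.19,98] 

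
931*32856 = 30588936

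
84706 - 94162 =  - 9456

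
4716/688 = 1179/172 = 6.85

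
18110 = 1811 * 10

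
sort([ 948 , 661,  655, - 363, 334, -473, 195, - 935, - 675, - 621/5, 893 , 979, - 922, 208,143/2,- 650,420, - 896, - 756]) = [ - 935, - 922, - 896, - 756, - 675, - 650, - 473, - 363, - 621/5,143/2, 195, 208,334,420,  655, 661,893, 948,979 ]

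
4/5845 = 4/5845  =  0.00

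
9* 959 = 8631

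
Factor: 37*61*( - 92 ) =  - 207644 = - 2^2*23^1  *37^1*61^1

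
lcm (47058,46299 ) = 2870538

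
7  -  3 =4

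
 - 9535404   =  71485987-81021391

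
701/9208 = 701/9208=0.08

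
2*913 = 1826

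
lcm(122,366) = 366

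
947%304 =35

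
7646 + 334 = 7980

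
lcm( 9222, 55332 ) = 55332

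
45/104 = 45/104 = 0.43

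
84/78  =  14/13 = 1.08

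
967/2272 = 967/2272 = 0.43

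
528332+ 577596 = 1105928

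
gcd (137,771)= 1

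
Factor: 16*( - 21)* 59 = - 19824  =  - 2^4*3^1 * 7^1 * 59^1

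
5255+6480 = 11735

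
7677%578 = 163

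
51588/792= 1433/22 = 65.14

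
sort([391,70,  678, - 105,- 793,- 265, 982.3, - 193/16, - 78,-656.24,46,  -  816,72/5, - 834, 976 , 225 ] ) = [  -  834, -816,- 793, - 656.24, - 265,  -  105,-78, - 193/16, 72/5, 46, 70 , 225, 391,678, 976 , 982.3]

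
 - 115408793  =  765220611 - 880629404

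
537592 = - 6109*( - 88) 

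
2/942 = 1/471 = 0.00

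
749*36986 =27702514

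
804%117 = 102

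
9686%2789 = 1319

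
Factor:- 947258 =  - 2^1*13^1*36433^1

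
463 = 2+461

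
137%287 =137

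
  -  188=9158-9346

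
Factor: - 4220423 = - 4220423^1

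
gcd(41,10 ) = 1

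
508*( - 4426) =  - 2248408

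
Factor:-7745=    - 5^1*1549^1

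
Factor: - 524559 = -3^1*7^1 * 24979^1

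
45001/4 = 11250 + 1/4 = 11250.25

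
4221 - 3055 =1166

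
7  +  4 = 11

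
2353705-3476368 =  - 1122663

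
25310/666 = 38 + 1/333= 38.00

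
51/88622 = 51/88622= 0.00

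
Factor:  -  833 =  - 7^2* 17^1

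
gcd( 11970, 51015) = 285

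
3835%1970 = 1865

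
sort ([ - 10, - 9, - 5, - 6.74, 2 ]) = [-10, - 9 ,-6.74,-5, 2 ] 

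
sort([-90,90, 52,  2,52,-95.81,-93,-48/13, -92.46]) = [ - 95.81, - 93 , - 92.46, - 90, - 48/13, 2, 52, 52 , 90]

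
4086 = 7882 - 3796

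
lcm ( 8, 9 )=72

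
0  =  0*89049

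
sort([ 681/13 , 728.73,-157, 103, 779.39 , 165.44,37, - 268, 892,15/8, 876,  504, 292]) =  [-268,-157 , 15/8 , 37,681/13 , 103,  165.44,292, 504, 728.73, 779.39,876 , 892] 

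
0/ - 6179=0/1 =-  0.00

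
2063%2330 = 2063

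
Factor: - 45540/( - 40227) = 2^2 * 3^1*5^1  *  53^( - 1) = 60/53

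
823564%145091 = 98109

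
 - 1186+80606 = 79420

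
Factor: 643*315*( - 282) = - 57117690 = - 2^1*3^3*5^1*7^1*47^1*643^1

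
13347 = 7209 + 6138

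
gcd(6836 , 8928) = 4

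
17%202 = 17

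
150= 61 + 89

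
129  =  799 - 670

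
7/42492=7/42492 = 0.00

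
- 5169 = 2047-7216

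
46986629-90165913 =  -  43179284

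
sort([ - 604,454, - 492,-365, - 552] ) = [-604,-552, - 492, - 365, 454]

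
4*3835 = 15340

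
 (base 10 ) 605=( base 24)115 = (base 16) 25D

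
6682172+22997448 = 29679620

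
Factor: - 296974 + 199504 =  - 2^1*3^3*5^1*19^2  =  -97470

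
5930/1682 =2965/841 = 3.53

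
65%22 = 21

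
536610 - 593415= - 56805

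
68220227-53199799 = 15020428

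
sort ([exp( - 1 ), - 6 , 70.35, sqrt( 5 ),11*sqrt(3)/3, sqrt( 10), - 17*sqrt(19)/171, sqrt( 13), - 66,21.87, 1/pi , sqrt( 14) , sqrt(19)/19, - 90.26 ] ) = [-90.26, - 66, - 6, -17* sqrt (19)/171, sqrt (19 )/19,1/pi,exp( - 1),sqrt(5),sqrt(10), sqrt( 13),  sqrt(14),11*sqrt(3 ) /3, 21.87 , 70.35]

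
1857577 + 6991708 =8849285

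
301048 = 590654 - 289606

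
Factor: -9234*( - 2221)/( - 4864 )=  -  539703/128 = - 2^( - 7)*  3^5*2221^1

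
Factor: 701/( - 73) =- 73^(- 1)*701^1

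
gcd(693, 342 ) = 9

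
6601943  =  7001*943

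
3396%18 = 12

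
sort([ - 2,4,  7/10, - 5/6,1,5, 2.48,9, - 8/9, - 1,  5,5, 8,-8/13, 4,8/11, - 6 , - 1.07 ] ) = [ - 6, - 2 , - 1.07 , - 1, - 8/9, - 5/6, - 8/13,7/10,8/11,1, 2.48, 4,4,5, 5,5,8,9]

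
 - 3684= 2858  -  6542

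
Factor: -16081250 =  - 2^1*5^5*  31^1*83^1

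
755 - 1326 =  -571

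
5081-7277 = - 2196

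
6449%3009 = 431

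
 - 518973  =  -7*74139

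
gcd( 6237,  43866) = 9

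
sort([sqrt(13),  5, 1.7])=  [1.7,sqrt (13),  5] 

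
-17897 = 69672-87569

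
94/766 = 47/383  =  0.12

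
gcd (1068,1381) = 1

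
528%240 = 48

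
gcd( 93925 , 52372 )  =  1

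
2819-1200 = 1619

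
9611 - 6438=3173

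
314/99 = 314/99= 3.17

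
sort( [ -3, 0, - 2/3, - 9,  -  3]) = [  -  9, - 3 , - 3, - 2/3, 0]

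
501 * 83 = 41583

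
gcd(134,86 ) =2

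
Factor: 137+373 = 2^1*3^1*5^1*17^1 = 510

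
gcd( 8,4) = 4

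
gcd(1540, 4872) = 28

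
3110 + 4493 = 7603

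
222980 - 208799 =14181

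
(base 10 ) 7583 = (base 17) 1941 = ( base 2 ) 1110110011111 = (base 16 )1D9F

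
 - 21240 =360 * ( - 59)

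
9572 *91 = 871052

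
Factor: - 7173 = -3^2 * 797^1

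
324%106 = 6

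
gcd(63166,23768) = 2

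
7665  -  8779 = -1114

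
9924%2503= 2415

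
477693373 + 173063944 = 650757317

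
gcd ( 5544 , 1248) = 24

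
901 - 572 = 329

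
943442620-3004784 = 940437836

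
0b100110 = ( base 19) 20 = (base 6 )102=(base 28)1a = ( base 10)38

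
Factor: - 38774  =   - 2^1 * 19387^1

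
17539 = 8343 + 9196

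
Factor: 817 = 19^1 * 43^1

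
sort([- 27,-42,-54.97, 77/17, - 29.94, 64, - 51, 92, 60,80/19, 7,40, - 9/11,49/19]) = [ - 54.97, - 51, - 42, - 29.94,  -  27, - 9/11,49/19,80/19,77/17,7,  40, 60,64, 92 ]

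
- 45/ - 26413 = 45/26413 = 0.00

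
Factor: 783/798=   261/266  =  2^( - 1)*3^2 * 7^( - 1 )*19^(-1)*29^1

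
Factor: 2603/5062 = 2^(-1)*19^1*137^1*2531^(-1)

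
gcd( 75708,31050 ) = 54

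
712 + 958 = 1670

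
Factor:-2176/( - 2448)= 8/9 = 2^3*3^( - 2 )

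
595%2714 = 595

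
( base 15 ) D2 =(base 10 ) 197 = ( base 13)122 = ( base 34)5R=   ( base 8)305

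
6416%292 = 284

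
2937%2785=152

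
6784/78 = 86 + 38/39 = 86.97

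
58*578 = 33524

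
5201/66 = 78 + 53/66 = 78.80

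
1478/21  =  1478/21 = 70.38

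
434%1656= 434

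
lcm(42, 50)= 1050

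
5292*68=359856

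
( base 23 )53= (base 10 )118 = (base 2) 1110110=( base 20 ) 5i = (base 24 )4M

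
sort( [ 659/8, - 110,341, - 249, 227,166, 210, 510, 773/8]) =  [ - 249, - 110, 659/8, 773/8,166, 210,  227, 341, 510 ] 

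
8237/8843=8237/8843 = 0.93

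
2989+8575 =11564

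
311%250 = 61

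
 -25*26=- 650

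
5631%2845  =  2786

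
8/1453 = 8/1453 = 0.01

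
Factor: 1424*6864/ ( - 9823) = -2^8*3^1* 13^1*19^(-1)*47^( - 1 ) * 89^1 = -888576/893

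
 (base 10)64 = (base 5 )224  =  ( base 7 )121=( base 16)40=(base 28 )28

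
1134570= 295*3846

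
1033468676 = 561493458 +471975218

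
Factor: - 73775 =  - 5^2 * 13^1*227^1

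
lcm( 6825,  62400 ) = 436800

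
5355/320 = 16 + 47/64  =  16.73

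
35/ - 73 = -35/73 = - 0.48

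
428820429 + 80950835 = 509771264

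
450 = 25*18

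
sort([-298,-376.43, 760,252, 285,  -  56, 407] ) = [ - 376.43,-298, - 56, 252,  285, 407, 760 ]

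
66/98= 33/49 =0.67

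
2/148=1/74  =  0.01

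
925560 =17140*54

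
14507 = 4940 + 9567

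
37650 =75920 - 38270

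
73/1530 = 73/1530  =  0.05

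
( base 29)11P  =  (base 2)1101111111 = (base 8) 1577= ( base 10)895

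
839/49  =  17 + 6/49 = 17.12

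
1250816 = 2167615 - 916799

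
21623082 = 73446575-51823493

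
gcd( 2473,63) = 1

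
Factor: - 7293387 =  - 3^1 *1259^1*1931^1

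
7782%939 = 270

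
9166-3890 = 5276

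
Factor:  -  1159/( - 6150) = 2^( - 1 )*3^( - 1)*5^(- 2) * 19^1*41^( - 1)*61^1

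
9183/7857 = 1+ 442/2619 = 1.17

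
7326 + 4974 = 12300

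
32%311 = 32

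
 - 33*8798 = - 290334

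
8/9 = 8/9 = 0.89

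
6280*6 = 37680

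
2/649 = 2/649=0.00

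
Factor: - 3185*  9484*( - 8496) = 2^6*3^2*5^1*7^2 *13^1*59^1*2371^1 = 256634763840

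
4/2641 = 4/2641 = 0.00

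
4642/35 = 132+22/35 = 132.63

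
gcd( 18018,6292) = 286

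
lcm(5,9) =45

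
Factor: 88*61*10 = 2^4*5^1*11^1*61^1 = 53680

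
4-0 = 4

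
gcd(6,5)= 1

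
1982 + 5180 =7162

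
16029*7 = 112203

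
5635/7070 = 161/202 =0.80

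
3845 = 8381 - 4536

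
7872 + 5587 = 13459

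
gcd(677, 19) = 1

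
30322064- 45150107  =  -14828043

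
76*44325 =3368700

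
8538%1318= 630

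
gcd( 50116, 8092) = 68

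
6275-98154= - 91879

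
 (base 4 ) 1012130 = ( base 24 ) 7jk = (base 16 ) 119C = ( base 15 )1508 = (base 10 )4508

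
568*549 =311832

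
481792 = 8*60224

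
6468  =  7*924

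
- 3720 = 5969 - 9689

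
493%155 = 28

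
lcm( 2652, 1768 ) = 5304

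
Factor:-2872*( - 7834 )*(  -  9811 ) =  - 2^4*359^1*3917^1*9811^1 = -  220740122128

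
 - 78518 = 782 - 79300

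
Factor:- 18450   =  -2^1 * 3^2*5^2 *41^1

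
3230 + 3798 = 7028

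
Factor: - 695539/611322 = -2^ ( - 1)*3^ (-1)*13^1*139^(-1) *733^ (-1 )*53503^1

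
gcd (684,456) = 228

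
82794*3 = 248382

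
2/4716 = 1/2358 = 0.00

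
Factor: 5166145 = 5^1*23^1 * 167^1*269^1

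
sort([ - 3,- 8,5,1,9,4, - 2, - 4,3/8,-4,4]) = [-8, - 4, - 4, - 3,  -  2,3/8,  1,  4,4,5,9 ]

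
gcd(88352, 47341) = 1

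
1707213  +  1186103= 2893316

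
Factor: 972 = 2^2*3^5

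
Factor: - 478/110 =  - 239/55 = -5^( - 1)*11^( - 1 )*239^1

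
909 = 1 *909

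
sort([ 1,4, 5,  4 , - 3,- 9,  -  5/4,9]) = [ - 9 ,  -  3,-5/4, 1, 4, 4,5, 9] 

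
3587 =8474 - 4887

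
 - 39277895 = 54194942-93472837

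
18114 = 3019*6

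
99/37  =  99/37 = 2.68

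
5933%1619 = 1076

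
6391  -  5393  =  998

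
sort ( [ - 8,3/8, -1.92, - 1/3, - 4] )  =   [  -  8,-4,-1.92, - 1/3,3/8]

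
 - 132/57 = -3+ 13/19=- 2.32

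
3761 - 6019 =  - 2258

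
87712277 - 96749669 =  - 9037392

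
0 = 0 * 1878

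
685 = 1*685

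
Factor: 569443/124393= 7^1* 19^ ( -1)*6547^(  -  1 )*81349^1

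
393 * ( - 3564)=- 1400652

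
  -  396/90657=-44/10073 = -0.00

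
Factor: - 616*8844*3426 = -18664519104 = - 2^6* 3^2*7^1*11^2*67^1*571^1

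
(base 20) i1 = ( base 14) 1BB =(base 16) 169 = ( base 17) 144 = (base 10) 361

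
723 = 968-245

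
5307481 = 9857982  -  4550501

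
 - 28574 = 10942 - 39516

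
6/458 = 3/229  =  0.01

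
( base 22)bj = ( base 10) 261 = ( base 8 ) 405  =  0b100000101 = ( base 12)199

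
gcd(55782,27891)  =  27891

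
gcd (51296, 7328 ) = 7328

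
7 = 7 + 0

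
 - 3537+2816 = -721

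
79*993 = 78447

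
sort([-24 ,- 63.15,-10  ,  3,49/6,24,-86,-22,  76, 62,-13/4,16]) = [  -  86, - 63.15 , - 24, - 22,- 10, -13/4,3,49/6,16,24,62,76 ]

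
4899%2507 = 2392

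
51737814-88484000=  - 36746186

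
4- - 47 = 51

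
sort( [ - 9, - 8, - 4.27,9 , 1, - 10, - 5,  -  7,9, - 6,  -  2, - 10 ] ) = [ - 10, - 10, - 9, - 8, - 7, - 6, - 5, -4.27, - 2, 1,9,9 ]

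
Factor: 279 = 3^2*31^1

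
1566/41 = 38  +  8/41=38.20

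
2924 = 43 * 68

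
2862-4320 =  -1458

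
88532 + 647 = 89179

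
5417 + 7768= 13185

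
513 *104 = 53352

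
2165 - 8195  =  -6030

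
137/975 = 137/975 =0.14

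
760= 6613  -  5853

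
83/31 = 2 + 21/31  =  2.68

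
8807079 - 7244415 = 1562664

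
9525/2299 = 9525/2299 = 4.14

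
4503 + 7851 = 12354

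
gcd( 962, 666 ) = 74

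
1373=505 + 868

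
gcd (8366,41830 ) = 8366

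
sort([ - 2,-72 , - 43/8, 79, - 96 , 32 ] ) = [-96, - 72  , - 43/8, - 2,32, 79]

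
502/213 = 502/213=2.36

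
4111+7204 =11315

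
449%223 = 3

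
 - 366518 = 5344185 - 5710703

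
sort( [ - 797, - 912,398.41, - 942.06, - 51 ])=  [-942.06,  -  912, - 797, - 51,398.41]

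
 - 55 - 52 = -107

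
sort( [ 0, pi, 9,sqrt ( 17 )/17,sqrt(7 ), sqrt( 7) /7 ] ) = [ 0, sqrt( 17 ) /17,sqrt(7)/7,sqrt(7), pi, 9]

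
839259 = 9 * 93251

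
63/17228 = 63/17228 = 0.00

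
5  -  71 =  - 66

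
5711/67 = 5711/67 = 85.24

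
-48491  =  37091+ - 85582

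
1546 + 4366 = 5912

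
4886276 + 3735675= 8621951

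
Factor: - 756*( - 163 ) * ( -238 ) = -29328264 =-2^3*3^3*7^2*17^1*163^1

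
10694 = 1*10694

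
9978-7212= 2766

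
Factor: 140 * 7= 2^2*5^1*7^2 = 980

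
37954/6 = 6325 + 2/3 = 6325.67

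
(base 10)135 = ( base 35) 3u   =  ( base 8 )207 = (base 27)50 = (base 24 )5f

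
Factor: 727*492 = 2^2*3^1*41^1*727^1 = 357684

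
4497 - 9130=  - 4633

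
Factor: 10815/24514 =2^ ( - 1 )*3^1 * 5^1 * 17^( - 1) =15/34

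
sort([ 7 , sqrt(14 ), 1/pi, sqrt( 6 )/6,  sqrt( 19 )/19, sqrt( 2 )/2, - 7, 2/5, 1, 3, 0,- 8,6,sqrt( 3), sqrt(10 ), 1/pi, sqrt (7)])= [ - 8, - 7,0,  sqrt( 19)/19,1/pi , 1/pi,2/5,sqrt (6 ) /6,sqrt(2)/2,1, sqrt(3),  sqrt( 7),  3 , sqrt( 10),sqrt( 14 ),6,7 ]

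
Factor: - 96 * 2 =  - 192 = - 2^6*3^1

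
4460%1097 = 72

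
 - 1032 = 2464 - 3496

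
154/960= 77/480 = 0.16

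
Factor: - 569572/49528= -2^(  -  1)*23^1  =  - 23/2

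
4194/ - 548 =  - 2097/274= -  7.65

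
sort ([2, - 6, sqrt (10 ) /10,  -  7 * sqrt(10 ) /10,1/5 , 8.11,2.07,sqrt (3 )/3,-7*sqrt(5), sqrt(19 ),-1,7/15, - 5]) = [ - 7*sqrt( 5 ),-6,-5,-7*sqrt( 10)/10,  -  1,1/5, sqrt( 10 )/10,7/15,sqrt ( 3 )/3,2, 2.07,sqrt ( 19 ),8.11 ]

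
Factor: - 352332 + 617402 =265070 = 2^1*5^1*13^1*2039^1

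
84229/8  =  10528 + 5/8 = 10528.62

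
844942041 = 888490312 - 43548271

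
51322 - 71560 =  - 20238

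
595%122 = 107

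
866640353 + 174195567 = 1040835920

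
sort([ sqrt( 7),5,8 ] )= [sqrt( 7),  5,8]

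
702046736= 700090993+1955743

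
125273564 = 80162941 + 45110623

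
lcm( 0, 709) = 0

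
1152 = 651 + 501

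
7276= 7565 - 289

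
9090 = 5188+3902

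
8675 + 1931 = 10606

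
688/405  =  688/405 = 1.70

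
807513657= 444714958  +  362798699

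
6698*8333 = 55814434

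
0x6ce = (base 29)222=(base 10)1742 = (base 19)4fd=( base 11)1344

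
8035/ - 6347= - 8035/6347 = - 1.27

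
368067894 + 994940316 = 1363008210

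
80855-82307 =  - 1452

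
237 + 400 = 637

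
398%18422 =398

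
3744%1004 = 732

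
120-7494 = -7374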